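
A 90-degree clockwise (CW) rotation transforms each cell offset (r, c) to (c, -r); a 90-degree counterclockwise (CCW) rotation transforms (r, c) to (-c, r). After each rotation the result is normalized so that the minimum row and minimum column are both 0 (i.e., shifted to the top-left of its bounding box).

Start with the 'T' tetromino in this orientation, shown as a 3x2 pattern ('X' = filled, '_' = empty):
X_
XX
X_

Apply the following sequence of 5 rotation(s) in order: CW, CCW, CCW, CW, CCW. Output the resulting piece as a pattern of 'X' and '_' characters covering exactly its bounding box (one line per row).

Start:
X_
XX
X_
After rotation 1 (CW):
XXX
_X_
After rotation 2 (CCW):
X_
XX
X_
After rotation 3 (CCW):
_X_
XXX
After rotation 4 (CW):
X_
XX
X_
After rotation 5 (CCW):
_X_
XXX

Answer: _X_
XXX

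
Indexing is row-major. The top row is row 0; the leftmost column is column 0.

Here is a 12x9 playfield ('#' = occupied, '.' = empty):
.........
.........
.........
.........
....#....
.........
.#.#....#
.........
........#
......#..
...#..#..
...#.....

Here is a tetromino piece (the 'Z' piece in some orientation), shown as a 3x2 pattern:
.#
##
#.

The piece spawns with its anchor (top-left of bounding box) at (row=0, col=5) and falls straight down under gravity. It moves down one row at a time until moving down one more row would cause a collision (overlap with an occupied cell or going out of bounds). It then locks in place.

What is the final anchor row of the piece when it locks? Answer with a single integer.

Spawn at (row=0, col=5). Try each row:
  row 0: fits
  row 1: fits
  row 2: fits
  row 3: fits
  row 4: fits
  row 5: fits
  row 6: fits
  row 7: fits
  row 8: blocked -> lock at row 7

Answer: 7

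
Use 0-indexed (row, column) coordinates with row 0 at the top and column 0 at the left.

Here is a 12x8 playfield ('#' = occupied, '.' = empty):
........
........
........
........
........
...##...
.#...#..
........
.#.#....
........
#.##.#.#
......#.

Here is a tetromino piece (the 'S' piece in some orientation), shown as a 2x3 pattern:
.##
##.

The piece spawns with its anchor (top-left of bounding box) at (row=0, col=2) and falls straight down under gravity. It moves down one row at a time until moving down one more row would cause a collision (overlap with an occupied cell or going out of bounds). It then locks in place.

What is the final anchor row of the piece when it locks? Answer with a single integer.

Answer: 3

Derivation:
Spawn at (row=0, col=2). Try each row:
  row 0: fits
  row 1: fits
  row 2: fits
  row 3: fits
  row 4: blocked -> lock at row 3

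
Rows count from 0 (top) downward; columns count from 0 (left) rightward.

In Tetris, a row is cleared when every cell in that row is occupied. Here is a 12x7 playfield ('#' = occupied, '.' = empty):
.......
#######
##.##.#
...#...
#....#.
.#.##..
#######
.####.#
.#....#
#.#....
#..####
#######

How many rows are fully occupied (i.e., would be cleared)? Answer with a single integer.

Check each row:
  row 0: 7 empty cells -> not full
  row 1: 0 empty cells -> FULL (clear)
  row 2: 2 empty cells -> not full
  row 3: 6 empty cells -> not full
  row 4: 5 empty cells -> not full
  row 5: 4 empty cells -> not full
  row 6: 0 empty cells -> FULL (clear)
  row 7: 2 empty cells -> not full
  row 8: 5 empty cells -> not full
  row 9: 5 empty cells -> not full
  row 10: 2 empty cells -> not full
  row 11: 0 empty cells -> FULL (clear)
Total rows cleared: 3

Answer: 3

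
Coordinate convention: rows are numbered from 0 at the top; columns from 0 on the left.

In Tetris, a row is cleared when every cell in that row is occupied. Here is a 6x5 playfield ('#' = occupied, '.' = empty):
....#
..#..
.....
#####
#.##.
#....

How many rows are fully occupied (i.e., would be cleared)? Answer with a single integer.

Check each row:
  row 0: 4 empty cells -> not full
  row 1: 4 empty cells -> not full
  row 2: 5 empty cells -> not full
  row 3: 0 empty cells -> FULL (clear)
  row 4: 2 empty cells -> not full
  row 5: 4 empty cells -> not full
Total rows cleared: 1

Answer: 1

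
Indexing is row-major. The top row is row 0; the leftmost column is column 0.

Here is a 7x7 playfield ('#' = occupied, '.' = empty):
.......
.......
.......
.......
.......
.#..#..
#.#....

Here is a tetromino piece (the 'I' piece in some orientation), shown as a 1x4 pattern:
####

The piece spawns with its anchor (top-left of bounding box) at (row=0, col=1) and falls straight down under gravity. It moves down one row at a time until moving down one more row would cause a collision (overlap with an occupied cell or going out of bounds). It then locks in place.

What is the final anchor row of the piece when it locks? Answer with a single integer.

Spawn at (row=0, col=1). Try each row:
  row 0: fits
  row 1: fits
  row 2: fits
  row 3: fits
  row 4: fits
  row 5: blocked -> lock at row 4

Answer: 4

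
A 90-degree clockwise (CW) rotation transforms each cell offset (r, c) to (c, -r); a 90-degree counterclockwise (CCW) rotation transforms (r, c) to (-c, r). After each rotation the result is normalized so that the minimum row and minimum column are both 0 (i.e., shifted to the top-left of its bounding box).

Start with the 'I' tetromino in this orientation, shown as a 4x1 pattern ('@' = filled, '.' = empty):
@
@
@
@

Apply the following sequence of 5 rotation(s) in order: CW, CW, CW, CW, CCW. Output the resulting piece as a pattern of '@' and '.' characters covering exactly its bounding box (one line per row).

Answer: @@@@

Derivation:
Start:
@
@
@
@
After rotation 1 (CW):
@@@@
After rotation 2 (CW):
@
@
@
@
After rotation 3 (CW):
@@@@
After rotation 4 (CW):
@
@
@
@
After rotation 5 (CCW):
@@@@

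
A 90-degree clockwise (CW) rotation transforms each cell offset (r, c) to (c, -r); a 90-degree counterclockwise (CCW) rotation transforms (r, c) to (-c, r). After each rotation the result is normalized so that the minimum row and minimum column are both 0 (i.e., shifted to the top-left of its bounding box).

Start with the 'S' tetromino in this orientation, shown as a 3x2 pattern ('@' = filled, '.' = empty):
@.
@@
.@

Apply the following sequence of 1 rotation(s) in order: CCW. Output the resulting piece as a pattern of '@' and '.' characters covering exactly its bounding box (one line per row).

Start:
@.
@@
.@
After rotation 1 (CCW):
.@@
@@.

Answer: .@@
@@.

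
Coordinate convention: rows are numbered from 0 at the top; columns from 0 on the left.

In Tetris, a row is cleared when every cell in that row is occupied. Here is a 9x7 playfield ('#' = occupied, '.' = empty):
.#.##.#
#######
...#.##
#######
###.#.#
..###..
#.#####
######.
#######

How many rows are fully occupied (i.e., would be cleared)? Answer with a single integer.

Check each row:
  row 0: 3 empty cells -> not full
  row 1: 0 empty cells -> FULL (clear)
  row 2: 4 empty cells -> not full
  row 3: 0 empty cells -> FULL (clear)
  row 4: 2 empty cells -> not full
  row 5: 4 empty cells -> not full
  row 6: 1 empty cell -> not full
  row 7: 1 empty cell -> not full
  row 8: 0 empty cells -> FULL (clear)
Total rows cleared: 3

Answer: 3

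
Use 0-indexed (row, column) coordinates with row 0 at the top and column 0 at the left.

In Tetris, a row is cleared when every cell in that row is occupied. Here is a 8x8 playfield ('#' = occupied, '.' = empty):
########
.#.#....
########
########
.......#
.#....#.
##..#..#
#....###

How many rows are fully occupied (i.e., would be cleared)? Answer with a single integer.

Answer: 3

Derivation:
Check each row:
  row 0: 0 empty cells -> FULL (clear)
  row 1: 6 empty cells -> not full
  row 2: 0 empty cells -> FULL (clear)
  row 3: 0 empty cells -> FULL (clear)
  row 4: 7 empty cells -> not full
  row 5: 6 empty cells -> not full
  row 6: 4 empty cells -> not full
  row 7: 4 empty cells -> not full
Total rows cleared: 3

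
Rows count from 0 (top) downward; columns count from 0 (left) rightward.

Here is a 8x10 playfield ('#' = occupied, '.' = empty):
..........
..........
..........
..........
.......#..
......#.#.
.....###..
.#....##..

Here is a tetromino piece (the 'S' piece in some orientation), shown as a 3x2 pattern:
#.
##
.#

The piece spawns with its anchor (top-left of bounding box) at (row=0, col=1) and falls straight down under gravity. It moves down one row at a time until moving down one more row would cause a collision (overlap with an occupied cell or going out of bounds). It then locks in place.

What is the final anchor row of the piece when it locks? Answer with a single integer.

Answer: 5

Derivation:
Spawn at (row=0, col=1). Try each row:
  row 0: fits
  row 1: fits
  row 2: fits
  row 3: fits
  row 4: fits
  row 5: fits
  row 6: blocked -> lock at row 5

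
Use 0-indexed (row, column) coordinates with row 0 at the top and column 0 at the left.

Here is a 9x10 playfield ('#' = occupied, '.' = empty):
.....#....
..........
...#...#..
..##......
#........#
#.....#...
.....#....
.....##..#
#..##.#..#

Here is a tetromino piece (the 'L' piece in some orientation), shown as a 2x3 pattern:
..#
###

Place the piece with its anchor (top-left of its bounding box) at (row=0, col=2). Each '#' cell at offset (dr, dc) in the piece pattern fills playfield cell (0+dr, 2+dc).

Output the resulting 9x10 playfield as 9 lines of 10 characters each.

Fill (0+0,2+2) = (0,4)
Fill (0+1,2+0) = (1,2)
Fill (0+1,2+1) = (1,3)
Fill (0+1,2+2) = (1,4)

Answer: ....##....
..###.....
...#...#..
..##......
#........#
#.....#...
.....#....
.....##..#
#..##.#..#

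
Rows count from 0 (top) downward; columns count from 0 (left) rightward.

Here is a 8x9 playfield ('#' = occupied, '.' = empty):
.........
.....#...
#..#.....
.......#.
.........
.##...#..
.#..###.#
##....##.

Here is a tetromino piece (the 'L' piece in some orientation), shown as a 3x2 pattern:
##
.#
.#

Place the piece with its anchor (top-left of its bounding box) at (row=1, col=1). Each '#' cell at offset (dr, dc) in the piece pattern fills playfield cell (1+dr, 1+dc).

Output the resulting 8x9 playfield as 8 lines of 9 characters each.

Answer: .........
.##..#...
#.##.....
..#....#.
.........
.##...#..
.#..###.#
##....##.

Derivation:
Fill (1+0,1+0) = (1,1)
Fill (1+0,1+1) = (1,2)
Fill (1+1,1+1) = (2,2)
Fill (1+2,1+1) = (3,2)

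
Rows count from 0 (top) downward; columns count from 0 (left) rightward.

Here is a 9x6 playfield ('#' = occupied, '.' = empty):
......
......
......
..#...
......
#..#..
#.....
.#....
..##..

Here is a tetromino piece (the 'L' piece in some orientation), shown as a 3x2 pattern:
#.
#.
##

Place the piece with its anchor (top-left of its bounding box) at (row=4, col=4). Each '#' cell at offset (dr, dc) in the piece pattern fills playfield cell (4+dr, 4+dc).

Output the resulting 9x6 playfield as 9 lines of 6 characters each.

Fill (4+0,4+0) = (4,4)
Fill (4+1,4+0) = (5,4)
Fill (4+2,4+0) = (6,4)
Fill (4+2,4+1) = (6,5)

Answer: ......
......
......
..#...
....#.
#..##.
#...##
.#....
..##..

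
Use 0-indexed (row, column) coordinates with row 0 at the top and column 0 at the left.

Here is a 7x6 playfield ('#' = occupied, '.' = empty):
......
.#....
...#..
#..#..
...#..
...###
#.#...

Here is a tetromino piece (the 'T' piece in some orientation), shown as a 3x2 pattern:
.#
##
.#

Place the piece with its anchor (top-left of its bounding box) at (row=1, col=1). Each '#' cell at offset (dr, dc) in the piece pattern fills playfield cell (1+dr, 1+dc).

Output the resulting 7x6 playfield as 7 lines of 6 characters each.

Answer: ......
.##...
.###..
#.##..
...#..
...###
#.#...

Derivation:
Fill (1+0,1+1) = (1,2)
Fill (1+1,1+0) = (2,1)
Fill (1+1,1+1) = (2,2)
Fill (1+2,1+1) = (3,2)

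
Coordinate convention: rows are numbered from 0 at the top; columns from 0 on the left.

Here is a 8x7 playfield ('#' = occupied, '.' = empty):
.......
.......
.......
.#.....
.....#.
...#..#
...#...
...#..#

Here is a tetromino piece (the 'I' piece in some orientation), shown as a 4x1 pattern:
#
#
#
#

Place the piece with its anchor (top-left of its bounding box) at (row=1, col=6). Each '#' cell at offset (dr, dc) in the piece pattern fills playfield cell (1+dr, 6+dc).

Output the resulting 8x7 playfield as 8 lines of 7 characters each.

Answer: .......
......#
......#
.#....#
.....##
...#..#
...#...
...#..#

Derivation:
Fill (1+0,6+0) = (1,6)
Fill (1+1,6+0) = (2,6)
Fill (1+2,6+0) = (3,6)
Fill (1+3,6+0) = (4,6)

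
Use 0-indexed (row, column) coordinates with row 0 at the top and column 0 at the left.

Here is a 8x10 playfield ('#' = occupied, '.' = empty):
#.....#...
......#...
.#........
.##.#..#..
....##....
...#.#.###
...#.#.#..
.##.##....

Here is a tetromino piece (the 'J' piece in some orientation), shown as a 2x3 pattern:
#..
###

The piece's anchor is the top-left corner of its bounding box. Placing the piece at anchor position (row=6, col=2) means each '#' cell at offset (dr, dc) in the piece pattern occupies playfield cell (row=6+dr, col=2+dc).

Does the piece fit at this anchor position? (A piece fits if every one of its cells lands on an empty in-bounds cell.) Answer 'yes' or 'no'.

Check each piece cell at anchor (6, 2):
  offset (0,0) -> (6,2): empty -> OK
  offset (1,0) -> (7,2): occupied ('#') -> FAIL
  offset (1,1) -> (7,3): empty -> OK
  offset (1,2) -> (7,4): occupied ('#') -> FAIL
All cells valid: no

Answer: no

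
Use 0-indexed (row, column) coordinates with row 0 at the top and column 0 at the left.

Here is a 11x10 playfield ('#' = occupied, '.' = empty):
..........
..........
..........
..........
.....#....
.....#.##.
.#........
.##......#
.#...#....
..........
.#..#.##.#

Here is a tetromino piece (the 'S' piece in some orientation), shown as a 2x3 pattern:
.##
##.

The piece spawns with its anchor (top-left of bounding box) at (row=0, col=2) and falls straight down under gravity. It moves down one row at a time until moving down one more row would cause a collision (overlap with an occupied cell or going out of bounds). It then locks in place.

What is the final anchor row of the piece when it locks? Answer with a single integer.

Spawn at (row=0, col=2). Try each row:
  row 0: fits
  row 1: fits
  row 2: fits
  row 3: fits
  row 4: fits
  row 5: fits
  row 6: blocked -> lock at row 5

Answer: 5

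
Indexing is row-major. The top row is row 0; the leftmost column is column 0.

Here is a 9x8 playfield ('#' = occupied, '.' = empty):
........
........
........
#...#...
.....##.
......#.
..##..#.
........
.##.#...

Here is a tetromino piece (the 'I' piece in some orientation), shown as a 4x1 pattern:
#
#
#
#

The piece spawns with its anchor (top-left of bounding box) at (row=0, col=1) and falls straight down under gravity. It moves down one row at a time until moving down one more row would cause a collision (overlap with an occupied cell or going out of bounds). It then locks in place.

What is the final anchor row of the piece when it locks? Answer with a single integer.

Spawn at (row=0, col=1). Try each row:
  row 0: fits
  row 1: fits
  row 2: fits
  row 3: fits
  row 4: fits
  row 5: blocked -> lock at row 4

Answer: 4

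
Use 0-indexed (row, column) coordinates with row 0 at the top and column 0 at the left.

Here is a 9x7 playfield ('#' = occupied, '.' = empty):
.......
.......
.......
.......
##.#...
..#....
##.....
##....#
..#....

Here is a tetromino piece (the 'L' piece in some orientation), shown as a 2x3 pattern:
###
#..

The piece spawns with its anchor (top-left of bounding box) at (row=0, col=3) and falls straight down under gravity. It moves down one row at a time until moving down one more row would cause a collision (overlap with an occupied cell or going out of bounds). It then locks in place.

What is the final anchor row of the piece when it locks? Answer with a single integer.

Answer: 2

Derivation:
Spawn at (row=0, col=3). Try each row:
  row 0: fits
  row 1: fits
  row 2: fits
  row 3: blocked -> lock at row 2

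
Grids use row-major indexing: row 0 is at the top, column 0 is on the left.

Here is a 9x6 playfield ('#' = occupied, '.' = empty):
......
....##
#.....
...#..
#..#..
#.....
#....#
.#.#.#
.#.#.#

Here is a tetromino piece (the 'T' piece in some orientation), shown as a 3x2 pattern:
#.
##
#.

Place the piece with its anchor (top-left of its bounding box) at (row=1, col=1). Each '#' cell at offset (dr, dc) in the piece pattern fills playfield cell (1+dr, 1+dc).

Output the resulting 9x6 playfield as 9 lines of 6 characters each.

Answer: ......
.#..##
###...
.#.#..
#..#..
#.....
#....#
.#.#.#
.#.#.#

Derivation:
Fill (1+0,1+0) = (1,1)
Fill (1+1,1+0) = (2,1)
Fill (1+1,1+1) = (2,2)
Fill (1+2,1+0) = (3,1)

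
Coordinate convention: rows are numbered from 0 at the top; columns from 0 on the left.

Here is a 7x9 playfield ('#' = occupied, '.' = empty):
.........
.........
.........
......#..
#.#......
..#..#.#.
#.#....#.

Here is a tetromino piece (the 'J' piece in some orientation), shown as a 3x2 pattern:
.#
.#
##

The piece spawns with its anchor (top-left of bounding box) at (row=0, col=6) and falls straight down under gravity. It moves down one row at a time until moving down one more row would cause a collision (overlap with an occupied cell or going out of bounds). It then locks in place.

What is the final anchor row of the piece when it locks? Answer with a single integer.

Spawn at (row=0, col=6). Try each row:
  row 0: fits
  row 1: blocked -> lock at row 0

Answer: 0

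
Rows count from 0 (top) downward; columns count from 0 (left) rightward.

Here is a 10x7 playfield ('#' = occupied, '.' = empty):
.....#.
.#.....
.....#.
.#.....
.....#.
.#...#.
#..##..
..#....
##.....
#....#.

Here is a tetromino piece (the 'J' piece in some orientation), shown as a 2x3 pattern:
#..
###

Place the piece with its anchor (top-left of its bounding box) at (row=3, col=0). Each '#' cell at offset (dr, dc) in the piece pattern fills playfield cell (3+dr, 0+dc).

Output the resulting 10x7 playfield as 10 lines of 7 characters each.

Answer: .....#.
.#.....
.....#.
##.....
###..#.
.#...#.
#..##..
..#....
##.....
#....#.

Derivation:
Fill (3+0,0+0) = (3,0)
Fill (3+1,0+0) = (4,0)
Fill (3+1,0+1) = (4,1)
Fill (3+1,0+2) = (4,2)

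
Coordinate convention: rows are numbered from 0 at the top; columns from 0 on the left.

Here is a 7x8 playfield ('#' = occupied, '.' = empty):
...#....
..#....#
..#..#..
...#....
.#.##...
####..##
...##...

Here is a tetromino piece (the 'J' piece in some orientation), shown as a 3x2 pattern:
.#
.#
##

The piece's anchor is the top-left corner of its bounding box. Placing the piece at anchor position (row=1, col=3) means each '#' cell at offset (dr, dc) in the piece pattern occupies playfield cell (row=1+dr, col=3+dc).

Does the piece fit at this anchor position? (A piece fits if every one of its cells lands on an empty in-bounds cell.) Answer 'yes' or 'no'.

Check each piece cell at anchor (1, 3):
  offset (0,1) -> (1,4): empty -> OK
  offset (1,1) -> (2,4): empty -> OK
  offset (2,0) -> (3,3): occupied ('#') -> FAIL
  offset (2,1) -> (3,4): empty -> OK
All cells valid: no

Answer: no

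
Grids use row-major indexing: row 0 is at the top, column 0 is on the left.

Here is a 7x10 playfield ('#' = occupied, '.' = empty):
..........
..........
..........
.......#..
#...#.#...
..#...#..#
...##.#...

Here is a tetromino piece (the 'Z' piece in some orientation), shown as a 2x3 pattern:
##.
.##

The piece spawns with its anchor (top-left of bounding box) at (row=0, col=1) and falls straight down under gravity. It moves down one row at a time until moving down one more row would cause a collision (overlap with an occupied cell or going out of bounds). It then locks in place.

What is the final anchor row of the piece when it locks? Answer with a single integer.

Answer: 3

Derivation:
Spawn at (row=0, col=1). Try each row:
  row 0: fits
  row 1: fits
  row 2: fits
  row 3: fits
  row 4: blocked -> lock at row 3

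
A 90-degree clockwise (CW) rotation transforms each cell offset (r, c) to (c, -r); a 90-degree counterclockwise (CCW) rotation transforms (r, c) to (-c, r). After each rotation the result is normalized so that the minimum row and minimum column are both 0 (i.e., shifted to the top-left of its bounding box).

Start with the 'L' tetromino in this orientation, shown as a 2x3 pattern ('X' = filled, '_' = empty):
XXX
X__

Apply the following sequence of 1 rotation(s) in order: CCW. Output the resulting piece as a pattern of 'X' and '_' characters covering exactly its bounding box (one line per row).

Start:
XXX
X__
After rotation 1 (CCW):
X_
X_
XX

Answer: X_
X_
XX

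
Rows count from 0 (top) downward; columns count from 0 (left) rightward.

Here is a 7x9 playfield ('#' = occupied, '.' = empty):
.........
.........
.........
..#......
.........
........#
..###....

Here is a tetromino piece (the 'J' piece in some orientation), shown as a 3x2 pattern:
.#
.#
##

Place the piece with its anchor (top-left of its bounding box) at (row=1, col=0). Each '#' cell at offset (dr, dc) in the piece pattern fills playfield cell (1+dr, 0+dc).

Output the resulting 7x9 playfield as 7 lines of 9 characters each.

Answer: .........
.#.......
.#.......
###......
.........
........#
..###....

Derivation:
Fill (1+0,0+1) = (1,1)
Fill (1+1,0+1) = (2,1)
Fill (1+2,0+0) = (3,0)
Fill (1+2,0+1) = (3,1)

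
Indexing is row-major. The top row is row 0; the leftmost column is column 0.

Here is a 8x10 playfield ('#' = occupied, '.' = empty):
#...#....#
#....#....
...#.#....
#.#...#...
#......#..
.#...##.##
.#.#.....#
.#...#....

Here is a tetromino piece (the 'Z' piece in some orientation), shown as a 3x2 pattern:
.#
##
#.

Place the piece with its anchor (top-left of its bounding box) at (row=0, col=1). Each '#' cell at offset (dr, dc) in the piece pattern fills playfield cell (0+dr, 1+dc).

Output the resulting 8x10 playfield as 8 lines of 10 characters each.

Answer: #.#.#....#
###..#....
.#.#.#....
#.#...#...
#......#..
.#...##.##
.#.#.....#
.#...#....

Derivation:
Fill (0+0,1+1) = (0,2)
Fill (0+1,1+0) = (1,1)
Fill (0+1,1+1) = (1,2)
Fill (0+2,1+0) = (2,1)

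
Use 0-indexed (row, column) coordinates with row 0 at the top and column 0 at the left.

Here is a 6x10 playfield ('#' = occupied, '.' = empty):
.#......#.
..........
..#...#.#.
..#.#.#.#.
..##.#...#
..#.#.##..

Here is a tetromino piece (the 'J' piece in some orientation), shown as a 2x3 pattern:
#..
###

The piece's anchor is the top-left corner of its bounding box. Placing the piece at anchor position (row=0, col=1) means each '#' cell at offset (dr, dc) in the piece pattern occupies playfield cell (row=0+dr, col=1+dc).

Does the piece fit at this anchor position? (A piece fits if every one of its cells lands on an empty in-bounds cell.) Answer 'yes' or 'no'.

Check each piece cell at anchor (0, 1):
  offset (0,0) -> (0,1): occupied ('#') -> FAIL
  offset (1,0) -> (1,1): empty -> OK
  offset (1,1) -> (1,2): empty -> OK
  offset (1,2) -> (1,3): empty -> OK
All cells valid: no

Answer: no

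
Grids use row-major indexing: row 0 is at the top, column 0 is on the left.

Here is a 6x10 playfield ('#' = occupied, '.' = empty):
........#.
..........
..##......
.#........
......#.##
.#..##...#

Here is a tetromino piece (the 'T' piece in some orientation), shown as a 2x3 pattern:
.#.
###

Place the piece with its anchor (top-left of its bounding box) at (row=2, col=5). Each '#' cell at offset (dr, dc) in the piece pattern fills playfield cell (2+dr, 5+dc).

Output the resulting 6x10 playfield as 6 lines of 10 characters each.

Answer: ........#.
..........
..##..#...
.#...###..
......#.##
.#..##...#

Derivation:
Fill (2+0,5+1) = (2,6)
Fill (2+1,5+0) = (3,5)
Fill (2+1,5+1) = (3,6)
Fill (2+1,5+2) = (3,7)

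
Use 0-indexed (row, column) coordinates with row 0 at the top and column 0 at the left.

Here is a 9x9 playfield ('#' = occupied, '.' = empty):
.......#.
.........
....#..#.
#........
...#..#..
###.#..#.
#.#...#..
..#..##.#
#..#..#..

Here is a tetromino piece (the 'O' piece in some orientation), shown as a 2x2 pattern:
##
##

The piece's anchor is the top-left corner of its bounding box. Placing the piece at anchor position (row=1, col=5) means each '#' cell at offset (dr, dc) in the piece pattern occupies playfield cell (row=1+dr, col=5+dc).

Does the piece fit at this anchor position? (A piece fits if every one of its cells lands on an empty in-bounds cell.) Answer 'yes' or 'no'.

Answer: yes

Derivation:
Check each piece cell at anchor (1, 5):
  offset (0,0) -> (1,5): empty -> OK
  offset (0,1) -> (1,6): empty -> OK
  offset (1,0) -> (2,5): empty -> OK
  offset (1,1) -> (2,6): empty -> OK
All cells valid: yes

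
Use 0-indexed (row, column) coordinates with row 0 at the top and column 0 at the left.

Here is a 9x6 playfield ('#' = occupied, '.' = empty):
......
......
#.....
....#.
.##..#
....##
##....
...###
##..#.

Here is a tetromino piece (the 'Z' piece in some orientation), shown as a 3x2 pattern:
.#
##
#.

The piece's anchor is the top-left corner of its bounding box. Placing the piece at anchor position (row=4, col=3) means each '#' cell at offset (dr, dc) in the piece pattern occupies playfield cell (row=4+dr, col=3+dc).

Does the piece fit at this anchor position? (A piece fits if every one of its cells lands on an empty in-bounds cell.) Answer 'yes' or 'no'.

Check each piece cell at anchor (4, 3):
  offset (0,1) -> (4,4): empty -> OK
  offset (1,0) -> (5,3): empty -> OK
  offset (1,1) -> (5,4): occupied ('#') -> FAIL
  offset (2,0) -> (6,3): empty -> OK
All cells valid: no

Answer: no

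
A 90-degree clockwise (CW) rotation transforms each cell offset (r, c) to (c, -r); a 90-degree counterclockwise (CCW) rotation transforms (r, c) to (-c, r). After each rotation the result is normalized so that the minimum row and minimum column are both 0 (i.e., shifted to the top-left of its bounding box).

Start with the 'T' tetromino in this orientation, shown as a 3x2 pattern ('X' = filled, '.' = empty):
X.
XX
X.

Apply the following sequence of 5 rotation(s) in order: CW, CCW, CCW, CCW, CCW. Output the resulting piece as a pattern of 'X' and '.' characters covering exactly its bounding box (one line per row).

Start:
X.
XX
X.
After rotation 1 (CW):
XXX
.X.
After rotation 2 (CCW):
X.
XX
X.
After rotation 3 (CCW):
.X.
XXX
After rotation 4 (CCW):
.X
XX
.X
After rotation 5 (CCW):
XXX
.X.

Answer: XXX
.X.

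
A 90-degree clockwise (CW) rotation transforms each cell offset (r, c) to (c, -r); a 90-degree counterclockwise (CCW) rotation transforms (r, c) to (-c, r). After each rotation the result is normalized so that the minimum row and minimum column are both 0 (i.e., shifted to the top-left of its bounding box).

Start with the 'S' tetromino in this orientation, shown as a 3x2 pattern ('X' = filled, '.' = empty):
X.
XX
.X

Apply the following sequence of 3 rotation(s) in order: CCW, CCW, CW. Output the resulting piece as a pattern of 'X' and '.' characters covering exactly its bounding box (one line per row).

Answer: .XX
XX.

Derivation:
Start:
X.
XX
.X
After rotation 1 (CCW):
.XX
XX.
After rotation 2 (CCW):
X.
XX
.X
After rotation 3 (CW):
.XX
XX.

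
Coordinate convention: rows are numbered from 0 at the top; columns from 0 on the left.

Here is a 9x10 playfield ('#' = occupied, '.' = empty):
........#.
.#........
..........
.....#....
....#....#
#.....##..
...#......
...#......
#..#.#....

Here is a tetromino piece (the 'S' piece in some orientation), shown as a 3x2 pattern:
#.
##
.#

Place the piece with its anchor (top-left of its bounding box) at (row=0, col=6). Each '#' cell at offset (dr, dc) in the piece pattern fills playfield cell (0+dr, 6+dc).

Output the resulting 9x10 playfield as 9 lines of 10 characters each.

Answer: ......#.#.
.#....##..
.......#..
.....#....
....#....#
#.....##..
...#......
...#......
#..#.#....

Derivation:
Fill (0+0,6+0) = (0,6)
Fill (0+1,6+0) = (1,6)
Fill (0+1,6+1) = (1,7)
Fill (0+2,6+1) = (2,7)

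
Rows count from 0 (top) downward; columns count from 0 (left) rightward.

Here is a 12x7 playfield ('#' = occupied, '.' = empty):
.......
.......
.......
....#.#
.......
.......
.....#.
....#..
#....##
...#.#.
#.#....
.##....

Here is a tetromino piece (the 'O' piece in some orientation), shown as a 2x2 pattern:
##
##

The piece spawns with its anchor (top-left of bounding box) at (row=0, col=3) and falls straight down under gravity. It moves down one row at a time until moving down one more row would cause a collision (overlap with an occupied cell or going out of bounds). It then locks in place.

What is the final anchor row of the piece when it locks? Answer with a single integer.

Spawn at (row=0, col=3). Try each row:
  row 0: fits
  row 1: fits
  row 2: blocked -> lock at row 1

Answer: 1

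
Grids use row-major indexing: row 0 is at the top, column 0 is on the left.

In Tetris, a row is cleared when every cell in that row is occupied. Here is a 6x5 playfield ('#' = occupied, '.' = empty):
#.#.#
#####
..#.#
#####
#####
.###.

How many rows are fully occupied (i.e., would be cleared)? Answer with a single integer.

Check each row:
  row 0: 2 empty cells -> not full
  row 1: 0 empty cells -> FULL (clear)
  row 2: 3 empty cells -> not full
  row 3: 0 empty cells -> FULL (clear)
  row 4: 0 empty cells -> FULL (clear)
  row 5: 2 empty cells -> not full
Total rows cleared: 3

Answer: 3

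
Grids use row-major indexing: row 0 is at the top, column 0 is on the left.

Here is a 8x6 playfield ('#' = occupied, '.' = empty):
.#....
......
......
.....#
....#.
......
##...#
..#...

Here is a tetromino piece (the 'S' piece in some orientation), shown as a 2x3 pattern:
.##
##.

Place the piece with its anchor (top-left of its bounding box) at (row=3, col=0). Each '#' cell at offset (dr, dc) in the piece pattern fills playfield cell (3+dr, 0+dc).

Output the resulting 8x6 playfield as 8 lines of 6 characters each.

Fill (3+0,0+1) = (3,1)
Fill (3+0,0+2) = (3,2)
Fill (3+1,0+0) = (4,0)
Fill (3+1,0+1) = (4,1)

Answer: .#....
......
......
.##..#
##..#.
......
##...#
..#...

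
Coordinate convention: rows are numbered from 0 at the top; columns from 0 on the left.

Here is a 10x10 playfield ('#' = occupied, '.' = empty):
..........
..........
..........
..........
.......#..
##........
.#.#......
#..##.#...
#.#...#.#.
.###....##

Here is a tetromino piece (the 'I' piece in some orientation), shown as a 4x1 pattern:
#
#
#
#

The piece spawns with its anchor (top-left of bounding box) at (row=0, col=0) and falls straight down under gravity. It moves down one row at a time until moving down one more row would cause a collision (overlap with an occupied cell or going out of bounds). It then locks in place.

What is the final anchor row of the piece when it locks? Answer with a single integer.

Answer: 1

Derivation:
Spawn at (row=0, col=0). Try each row:
  row 0: fits
  row 1: fits
  row 2: blocked -> lock at row 1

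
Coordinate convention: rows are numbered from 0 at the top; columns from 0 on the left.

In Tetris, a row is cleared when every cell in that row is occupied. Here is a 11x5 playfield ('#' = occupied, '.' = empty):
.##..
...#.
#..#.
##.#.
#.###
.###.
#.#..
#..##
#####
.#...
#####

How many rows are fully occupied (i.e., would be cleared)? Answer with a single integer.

Answer: 2

Derivation:
Check each row:
  row 0: 3 empty cells -> not full
  row 1: 4 empty cells -> not full
  row 2: 3 empty cells -> not full
  row 3: 2 empty cells -> not full
  row 4: 1 empty cell -> not full
  row 5: 2 empty cells -> not full
  row 6: 3 empty cells -> not full
  row 7: 2 empty cells -> not full
  row 8: 0 empty cells -> FULL (clear)
  row 9: 4 empty cells -> not full
  row 10: 0 empty cells -> FULL (clear)
Total rows cleared: 2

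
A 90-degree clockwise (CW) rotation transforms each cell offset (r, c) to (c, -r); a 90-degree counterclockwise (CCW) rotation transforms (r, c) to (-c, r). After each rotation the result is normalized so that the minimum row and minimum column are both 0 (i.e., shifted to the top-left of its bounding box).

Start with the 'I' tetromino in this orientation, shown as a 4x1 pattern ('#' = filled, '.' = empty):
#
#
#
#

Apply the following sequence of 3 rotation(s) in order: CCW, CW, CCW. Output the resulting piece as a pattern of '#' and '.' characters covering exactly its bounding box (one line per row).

Answer: ####

Derivation:
Start:
#
#
#
#
After rotation 1 (CCW):
####
After rotation 2 (CW):
#
#
#
#
After rotation 3 (CCW):
####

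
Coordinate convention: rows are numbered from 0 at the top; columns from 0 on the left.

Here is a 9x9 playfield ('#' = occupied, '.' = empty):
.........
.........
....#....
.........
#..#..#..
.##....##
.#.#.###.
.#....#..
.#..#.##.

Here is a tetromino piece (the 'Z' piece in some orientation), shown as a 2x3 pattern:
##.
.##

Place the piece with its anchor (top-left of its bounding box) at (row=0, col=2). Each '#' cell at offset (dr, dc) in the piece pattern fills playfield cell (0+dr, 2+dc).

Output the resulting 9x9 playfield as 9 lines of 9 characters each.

Answer: ..##.....
...##....
....#....
.........
#..#..#..
.##....##
.#.#.###.
.#....#..
.#..#.##.

Derivation:
Fill (0+0,2+0) = (0,2)
Fill (0+0,2+1) = (0,3)
Fill (0+1,2+1) = (1,3)
Fill (0+1,2+2) = (1,4)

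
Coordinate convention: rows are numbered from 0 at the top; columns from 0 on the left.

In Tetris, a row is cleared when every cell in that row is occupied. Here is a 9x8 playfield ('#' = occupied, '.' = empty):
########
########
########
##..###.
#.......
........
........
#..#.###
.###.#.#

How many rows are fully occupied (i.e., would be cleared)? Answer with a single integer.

Answer: 3

Derivation:
Check each row:
  row 0: 0 empty cells -> FULL (clear)
  row 1: 0 empty cells -> FULL (clear)
  row 2: 0 empty cells -> FULL (clear)
  row 3: 3 empty cells -> not full
  row 4: 7 empty cells -> not full
  row 5: 8 empty cells -> not full
  row 6: 8 empty cells -> not full
  row 7: 3 empty cells -> not full
  row 8: 3 empty cells -> not full
Total rows cleared: 3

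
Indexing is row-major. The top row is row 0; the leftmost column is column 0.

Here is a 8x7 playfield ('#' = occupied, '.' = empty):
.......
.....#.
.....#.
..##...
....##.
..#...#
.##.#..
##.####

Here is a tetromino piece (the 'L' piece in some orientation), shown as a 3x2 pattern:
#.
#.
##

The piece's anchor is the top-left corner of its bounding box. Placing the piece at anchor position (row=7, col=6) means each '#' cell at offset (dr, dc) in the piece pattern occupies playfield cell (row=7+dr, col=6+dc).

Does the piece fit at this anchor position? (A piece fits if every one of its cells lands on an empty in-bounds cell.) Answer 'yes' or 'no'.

Answer: no

Derivation:
Check each piece cell at anchor (7, 6):
  offset (0,0) -> (7,6): occupied ('#') -> FAIL
  offset (1,0) -> (8,6): out of bounds -> FAIL
  offset (2,0) -> (9,6): out of bounds -> FAIL
  offset (2,1) -> (9,7): out of bounds -> FAIL
All cells valid: no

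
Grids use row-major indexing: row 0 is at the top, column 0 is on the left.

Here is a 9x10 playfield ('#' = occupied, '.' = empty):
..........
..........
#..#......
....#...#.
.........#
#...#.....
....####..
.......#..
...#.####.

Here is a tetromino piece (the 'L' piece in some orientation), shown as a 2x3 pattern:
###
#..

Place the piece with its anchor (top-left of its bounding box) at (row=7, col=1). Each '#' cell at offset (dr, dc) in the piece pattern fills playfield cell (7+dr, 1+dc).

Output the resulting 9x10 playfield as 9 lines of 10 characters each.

Answer: ..........
..........
#..#......
....#...#.
.........#
#...#.....
....####..
.###...#..
.#.#.####.

Derivation:
Fill (7+0,1+0) = (7,1)
Fill (7+0,1+1) = (7,2)
Fill (7+0,1+2) = (7,3)
Fill (7+1,1+0) = (8,1)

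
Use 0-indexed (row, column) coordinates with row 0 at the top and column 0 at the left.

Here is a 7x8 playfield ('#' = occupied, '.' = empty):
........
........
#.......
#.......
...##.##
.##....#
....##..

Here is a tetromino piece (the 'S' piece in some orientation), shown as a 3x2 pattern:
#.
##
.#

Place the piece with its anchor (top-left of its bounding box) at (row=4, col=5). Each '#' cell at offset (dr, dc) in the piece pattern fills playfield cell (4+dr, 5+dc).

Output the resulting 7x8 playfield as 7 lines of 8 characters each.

Fill (4+0,5+0) = (4,5)
Fill (4+1,5+0) = (5,5)
Fill (4+1,5+1) = (5,6)
Fill (4+2,5+1) = (6,6)

Answer: ........
........
#.......
#.......
...#####
.##..###
....###.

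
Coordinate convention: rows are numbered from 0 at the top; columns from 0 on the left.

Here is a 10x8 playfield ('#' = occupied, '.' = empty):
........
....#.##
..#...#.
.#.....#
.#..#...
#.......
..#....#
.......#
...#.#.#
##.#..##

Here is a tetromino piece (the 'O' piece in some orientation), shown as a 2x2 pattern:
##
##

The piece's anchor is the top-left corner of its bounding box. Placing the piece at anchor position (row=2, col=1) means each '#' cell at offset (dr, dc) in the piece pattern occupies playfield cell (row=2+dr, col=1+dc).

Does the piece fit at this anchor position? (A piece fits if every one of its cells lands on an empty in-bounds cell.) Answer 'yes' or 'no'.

Answer: no

Derivation:
Check each piece cell at anchor (2, 1):
  offset (0,0) -> (2,1): empty -> OK
  offset (0,1) -> (2,2): occupied ('#') -> FAIL
  offset (1,0) -> (3,1): occupied ('#') -> FAIL
  offset (1,1) -> (3,2): empty -> OK
All cells valid: no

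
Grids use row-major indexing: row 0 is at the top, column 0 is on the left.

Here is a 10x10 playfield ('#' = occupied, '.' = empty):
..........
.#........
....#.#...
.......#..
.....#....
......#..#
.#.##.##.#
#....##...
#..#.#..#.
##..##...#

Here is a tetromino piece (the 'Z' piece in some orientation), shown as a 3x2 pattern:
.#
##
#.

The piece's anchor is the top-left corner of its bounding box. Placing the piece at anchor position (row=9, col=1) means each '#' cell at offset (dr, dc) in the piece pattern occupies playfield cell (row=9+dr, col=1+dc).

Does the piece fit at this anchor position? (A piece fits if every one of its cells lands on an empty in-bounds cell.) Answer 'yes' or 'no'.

Check each piece cell at anchor (9, 1):
  offset (0,1) -> (9,2): empty -> OK
  offset (1,0) -> (10,1): out of bounds -> FAIL
  offset (1,1) -> (10,2): out of bounds -> FAIL
  offset (2,0) -> (11,1): out of bounds -> FAIL
All cells valid: no

Answer: no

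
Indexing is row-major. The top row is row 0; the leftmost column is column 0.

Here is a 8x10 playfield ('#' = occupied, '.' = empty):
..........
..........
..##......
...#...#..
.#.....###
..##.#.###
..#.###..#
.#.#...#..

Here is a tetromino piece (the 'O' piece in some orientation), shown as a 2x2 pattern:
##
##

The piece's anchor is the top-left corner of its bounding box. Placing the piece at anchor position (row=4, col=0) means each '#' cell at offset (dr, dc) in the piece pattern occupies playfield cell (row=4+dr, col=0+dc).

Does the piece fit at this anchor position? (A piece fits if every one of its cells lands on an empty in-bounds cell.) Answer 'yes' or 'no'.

Check each piece cell at anchor (4, 0):
  offset (0,0) -> (4,0): empty -> OK
  offset (0,1) -> (4,1): occupied ('#') -> FAIL
  offset (1,0) -> (5,0): empty -> OK
  offset (1,1) -> (5,1): empty -> OK
All cells valid: no

Answer: no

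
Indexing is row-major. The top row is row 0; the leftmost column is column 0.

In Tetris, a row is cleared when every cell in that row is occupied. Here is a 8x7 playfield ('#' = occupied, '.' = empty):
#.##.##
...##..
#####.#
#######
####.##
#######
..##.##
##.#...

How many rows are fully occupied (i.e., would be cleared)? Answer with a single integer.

Answer: 2

Derivation:
Check each row:
  row 0: 2 empty cells -> not full
  row 1: 5 empty cells -> not full
  row 2: 1 empty cell -> not full
  row 3: 0 empty cells -> FULL (clear)
  row 4: 1 empty cell -> not full
  row 5: 0 empty cells -> FULL (clear)
  row 6: 3 empty cells -> not full
  row 7: 4 empty cells -> not full
Total rows cleared: 2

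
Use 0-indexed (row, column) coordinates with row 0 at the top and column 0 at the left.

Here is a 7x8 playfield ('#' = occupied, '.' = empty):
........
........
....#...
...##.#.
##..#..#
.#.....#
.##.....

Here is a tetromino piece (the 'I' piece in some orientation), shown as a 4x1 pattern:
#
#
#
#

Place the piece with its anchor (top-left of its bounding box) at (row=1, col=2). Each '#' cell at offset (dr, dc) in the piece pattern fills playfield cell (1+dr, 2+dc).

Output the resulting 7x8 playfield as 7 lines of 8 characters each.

Fill (1+0,2+0) = (1,2)
Fill (1+1,2+0) = (2,2)
Fill (1+2,2+0) = (3,2)
Fill (1+3,2+0) = (4,2)

Answer: ........
..#.....
..#.#...
..###.#.
###.#..#
.#.....#
.##.....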